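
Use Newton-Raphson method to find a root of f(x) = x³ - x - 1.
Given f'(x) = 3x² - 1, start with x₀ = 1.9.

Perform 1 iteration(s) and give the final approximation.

f(x) = x³ - x - 1
f'(x) = 3x² - 1
x₀ = 1.9

Newton-Raphson formula: x_{n+1} = x_n - f(x_n)/f'(x_n)

Iteration 1:
  f(1.900000) = 3.959000
  f'(1.900000) = 9.830000
  x_1 = 1.900000 - 3.959000/9.830000 = 1.497253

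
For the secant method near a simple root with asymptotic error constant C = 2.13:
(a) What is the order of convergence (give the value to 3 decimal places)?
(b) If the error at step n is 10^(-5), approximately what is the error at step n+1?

(a) Secant method has superlinear convergence with order φ = (1+√5)/2 ≈ 1.618.
    This means |e_{n+1}| ≈ C|e_n|^1.618.

(b) With |e_n| = 10^(-5) and C = 2.13:
    |e_{n+1}| ≈ 2.13 × (10^(-5))^1.618 = 2.13 × 10^(-8.09)

(a) ≈ 1.618 (golden ratio); (b) |e_{n+1}| ≈ 1.731e-08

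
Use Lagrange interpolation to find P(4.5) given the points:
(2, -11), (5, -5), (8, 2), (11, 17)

Lagrange interpolation formula:
P(x) = Σ yᵢ × Lᵢ(x)
where Lᵢ(x) = Π_{j≠i} (x - xⱼ)/(xᵢ - xⱼ)

L_0(4.5) = (4.5 - 5)/(2 - 5) × (4.5 - 8)/(2 - 8) × (4.5 - 11)/(2 - 11) = 0.070216
L_1(4.5) = (4.5 - 2)/(5 - 2) × (4.5 - 8)/(5 - 8) × (4.5 - 11)/(5 - 11) = 1.053241
L_2(4.5) = (4.5 - 2)/(8 - 2) × (4.5 - 5)/(8 - 5) × (4.5 - 11)/(8 - 11) = -0.150463
L_3(4.5) = (4.5 - 2)/(11 - 2) × (4.5 - 5)/(11 - 5) × (4.5 - 8)/(11 - 8) = 0.027006

P(4.5) = (-11)×L_0(4.5) + (-5)×L_1(4.5) + 2×L_2(4.5) + 17×L_3(4.5)
P(4.5) = -5.880401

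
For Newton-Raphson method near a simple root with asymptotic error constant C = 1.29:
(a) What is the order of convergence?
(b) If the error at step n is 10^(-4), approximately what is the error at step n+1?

(a) Newton-Raphson has quadratic (order 2) convergence near simple roots.
    This means |e_{n+1}| ≈ C|e_n|².

(b) With |e_n| = 10^(-4) and C = 1.29:
    |e_{n+1}| ≈ 1.29 × (10^(-4))² = 1.29 × 10^(-8)

(a) 2 (quadratic); (b) |e_{n+1}| ≈ 1.290e-08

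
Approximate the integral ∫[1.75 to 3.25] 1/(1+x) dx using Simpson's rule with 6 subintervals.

f(x) = 1/(1+x)
a = 1.75, b = 3.25, n = 6
h = (b - a)/n = 0.250000

Simpson's rule: (h/3)[f(x₀) + 4f(x₁) + 2f(x₂) + ... + f(xₙ)]

x_0 = 1.7500, f(x_0) = 0.363636, coefficient = 1
x_1 = 2.0000, f(x_1) = 0.333333, coefficient = 4
x_2 = 2.2500, f(x_2) = 0.307692, coefficient = 2
x_3 = 2.5000, f(x_3) = 0.285714, coefficient = 4
x_4 = 2.7500, f(x_4) = 0.266667, coefficient = 2
x_5 = 3.0000, f(x_5) = 0.250000, coefficient = 4
x_6 = 3.2500, f(x_6) = 0.235294, coefficient = 1

I ≈ (0.250000/3) × 5.223839 = 0.435320
Exact value: 0.435318
Error: 0.000002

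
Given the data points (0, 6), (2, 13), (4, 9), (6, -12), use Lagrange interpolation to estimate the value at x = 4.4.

Lagrange interpolation formula:
P(x) = Σ yᵢ × Lᵢ(x)
where Lᵢ(x) = Π_{j≠i} (x - xⱼ)/(xᵢ - xⱼ)

L_0(4.4) = (4.4 - 2)/(0 - 2) × (4.4 - 4)/(0 - 4) × (4.4 - 6)/(0 - 6) = 0.032000
L_1(4.4) = (4.4 - 0)/(2 - 0) × (4.4 - 4)/(2 - 4) × (4.4 - 6)/(2 - 6) = -0.176000
L_2(4.4) = (4.4 - 0)/(4 - 0) × (4.4 - 2)/(4 - 2) × (4.4 - 6)/(4 - 6) = 1.056000
L_3(4.4) = (4.4 - 0)/(6 - 0) × (4.4 - 2)/(6 - 2) × (4.4 - 4)/(6 - 4) = 0.088000

P(4.4) = 6×L_0(4.4) + 13×L_1(4.4) + 9×L_2(4.4) + (-12)×L_3(4.4)
P(4.4) = 6.352000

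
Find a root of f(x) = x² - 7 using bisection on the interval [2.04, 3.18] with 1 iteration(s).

f(x) = x² - 7
Initial interval: [2.04, 3.18]

Iteration 1:
  c_1 = (2.040000 + 3.180000)/2 = 2.610000
  f(c_1) = f(2.610000) = -0.187900
  f(a) × f(c) ≥ 0, new interval: [2.610000, 3.180000]

After 1 iteration(s), the approximation is c_1 = 2.610000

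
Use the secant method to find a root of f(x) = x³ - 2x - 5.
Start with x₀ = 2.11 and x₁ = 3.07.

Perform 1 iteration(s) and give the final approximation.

f(x) = x³ - 2x - 5
x₀ = 2.11, x₁ = 3.07

Secant formula: x_{n+1} = x_n - f(x_n)(x_n - x_{n-1})/(f(x_n) - f(x_{n-1}))

Iteration 1:
  f(2.110000) = 0.173931
  f(3.070000) = 17.794443
  x_2 = 3.070000 - 17.794443×(3.070000 - 2.110000)/(17.794443 - 0.173931)
       = 2.100524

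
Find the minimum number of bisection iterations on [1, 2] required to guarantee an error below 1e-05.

We need (b-a)/2^n ≤ 1e-05
(2 - 1)/2^n ≤ 1e-05
1/2^n ≤ 1e-05
2^n ≥ 100000
n ≥ log₂(100000) = 16.61
n ≥ 17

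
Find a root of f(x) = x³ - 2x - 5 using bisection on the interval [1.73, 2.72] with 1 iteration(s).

f(x) = x³ - 2x - 5
Initial interval: [1.73, 2.72]

Iteration 1:
  c_1 = (1.730000 + 2.720000)/2 = 2.225000
  f(c_1) = f(2.225000) = 1.565141
  f(a) × f(c) < 0, new interval: [1.730000, 2.225000]

After 1 iteration(s), the approximation is c_1 = 2.225000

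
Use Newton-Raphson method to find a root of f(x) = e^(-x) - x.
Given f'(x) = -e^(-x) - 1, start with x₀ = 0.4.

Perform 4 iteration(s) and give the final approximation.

f(x) = e^(-x) - x
f'(x) = -e^(-x) - 1
x₀ = 0.4

Newton-Raphson formula: x_{n+1} = x_n - f(x_n)/f'(x_n)

Iteration 1:
  f(0.400000) = 0.270320
  f'(0.400000) = -1.670320
  x_1 = 0.400000 - 0.270320/(-1.670320) = 0.561837
Iteration 2:
  f(0.561837) = 0.008323
  f'(0.561837) = -1.570161
  x_2 = 0.561837 - 0.008323/(-1.570161) = 0.567138
Iteration 3:
  f(0.567138) = 0.000008
  f'(0.567138) = -1.567146
  x_3 = 0.567138 - 0.000008/(-1.567146) = 0.567143
Iteration 4:
  f(0.567143) = 0.000000
  f'(0.567143) = -1.567143
  x_4 = 0.567143 - 0.000000/(-1.567143) = 0.567143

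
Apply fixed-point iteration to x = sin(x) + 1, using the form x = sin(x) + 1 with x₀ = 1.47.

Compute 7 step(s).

Equation: x = sin(x) + 1
Fixed-point form: x = sin(x) + 1
x₀ = 1.47

x_1 = g(1.470000) = 1.994924
x_2 = g(1.994924) = 1.911398
x_3 = g(1.911398) = 1.942554
x_4 = g(1.942554) = 1.931690
x_5 = g(1.931690) = 1.935582
x_6 = g(1.935582) = 1.934200
x_7 = g(1.934200) = 1.934692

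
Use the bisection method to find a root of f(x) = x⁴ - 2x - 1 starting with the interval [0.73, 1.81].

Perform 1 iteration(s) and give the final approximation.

f(x) = x⁴ - 2x - 1
Initial interval: [0.73, 1.81]

Iteration 1:
  c_1 = (0.730000 + 1.810000)/2 = 1.270000
  f(c_1) = f(1.270000) = -0.938554
  f(a) × f(c) ≥ 0, new interval: [1.270000, 1.810000]

After 1 iteration(s), the approximation is c_1 = 1.270000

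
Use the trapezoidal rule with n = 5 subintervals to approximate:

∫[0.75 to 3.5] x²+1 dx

f(x) = x²+1
a = 0.75, b = 3.5, n = 5
h = (b - a)/n = 0.550000

Trapezoidal rule: (h/2)[f(x₀) + 2f(x₁) + 2f(x₂) + ... + f(xₙ)]

x_0 = 0.7500, f(x_0) = 1.562500, coefficient = 1
x_1 = 1.3000, f(x_1) = 2.690000, coefficient = 2
x_2 = 1.8500, f(x_2) = 4.422500, coefficient = 2
x_3 = 2.4000, f(x_3) = 6.760000, coefficient = 2
x_4 = 2.9500, f(x_4) = 9.702500, coefficient = 2
x_5 = 3.5000, f(x_5) = 13.250000, coefficient = 1

I ≈ (0.550000/2) × 61.962500 = 17.039688
Exact value: 16.901042
Error: 0.138646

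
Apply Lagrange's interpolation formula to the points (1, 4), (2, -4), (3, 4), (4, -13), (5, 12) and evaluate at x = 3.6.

Lagrange interpolation formula:
P(x) = Σ yᵢ × Lᵢ(x)
where Lᵢ(x) = Π_{j≠i} (x - xⱼ)/(xᵢ - xⱼ)

L_0(3.6) = (3.6 - 2)/(1 - 2) × (3.6 - 3)/(1 - 3) × (3.6 - 4)/(1 - 4) × (3.6 - 5)/(1 - 5) = 0.022400
L_1(3.6) = (3.6 - 1)/(2 - 1) × (3.6 - 3)/(2 - 3) × (3.6 - 4)/(2 - 4) × (3.6 - 5)/(2 - 5) = -0.145600
L_2(3.6) = (3.6 - 1)/(3 - 1) × (3.6 - 2)/(3 - 2) × (3.6 - 4)/(3 - 4) × (3.6 - 5)/(3 - 5) = 0.582400
L_3(3.6) = (3.6 - 1)/(4 - 1) × (3.6 - 2)/(4 - 2) × (3.6 - 3)/(4 - 3) × (3.6 - 5)/(4 - 5) = 0.582400
L_4(3.6) = (3.6 - 1)/(5 - 1) × (3.6 - 2)/(5 - 2) × (3.6 - 3)/(5 - 3) × (3.6 - 4)/(5 - 4) = -0.041600

P(3.6) = 4×L_0(3.6) + (-4)×L_1(3.6) + 4×L_2(3.6) + (-13)×L_3(3.6) + 12×L_4(3.6)
P(3.6) = -5.068800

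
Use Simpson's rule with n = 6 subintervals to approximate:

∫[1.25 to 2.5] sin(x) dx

f(x) = sin(x)
a = 1.25, b = 2.5, n = 6
h = (b - a)/n = 0.208333

Simpson's rule: (h/3)[f(x₀) + 4f(x₁) + 2f(x₂) + ... + f(xₙ)]

x_0 = 1.2500, f(x_0) = 0.948985, coefficient = 1
x_1 = 1.4583, f(x_1) = 0.993683, coefficient = 4
x_2 = 1.6667, f(x_2) = 0.995408, coefficient = 2
x_3 = 1.8750, f(x_3) = 0.954086, coefficient = 4
x_4 = 2.0833, f(x_4) = 0.871503, coefficient = 2
x_5 = 2.2917, f(x_5) = 0.751232, coefficient = 4
x_6 = 2.5000, f(x_6) = 0.598472, coefficient = 1

I ≈ (0.208333/3) × 16.077279 = 1.116478
Exact value: 1.116466
Error: 0.000012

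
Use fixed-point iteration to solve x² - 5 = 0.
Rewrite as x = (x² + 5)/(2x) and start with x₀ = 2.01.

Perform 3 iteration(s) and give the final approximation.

Equation: x² - 5 = 0
Fixed-point form: x = (x² + 5)/(2x)
x₀ = 2.01

x_1 = g(2.010000) = 2.248781
x_2 = g(2.248781) = 2.236104
x_3 = g(2.236104) = 2.236068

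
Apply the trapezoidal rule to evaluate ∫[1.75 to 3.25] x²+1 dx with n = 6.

f(x) = x²+1
a = 1.75, b = 3.25, n = 6
h = (b - a)/n = 0.250000

Trapezoidal rule: (h/2)[f(x₀) + 2f(x₁) + 2f(x₂) + ... + f(xₙ)]

x_0 = 1.7500, f(x_0) = 4.062500, coefficient = 1
x_1 = 2.0000, f(x_1) = 5.000000, coefficient = 2
x_2 = 2.2500, f(x_2) = 6.062500, coefficient = 2
x_3 = 2.5000, f(x_3) = 7.250000, coefficient = 2
x_4 = 2.7500, f(x_4) = 8.562500, coefficient = 2
x_5 = 3.0000, f(x_5) = 10.000000, coefficient = 2
x_6 = 3.2500, f(x_6) = 11.562500, coefficient = 1

I ≈ (0.250000/2) × 89.375000 = 11.171875
Exact value: 11.156250
Error: 0.015625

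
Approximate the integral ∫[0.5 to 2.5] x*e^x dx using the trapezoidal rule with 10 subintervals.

f(x) = x*e^x
a = 0.5, b = 2.5, n = 10
h = (b - a)/n = 0.200000

Trapezoidal rule: (h/2)[f(x₀) + 2f(x₁) + 2f(x₂) + ... + f(xₙ)]

x_0 = 0.5000, f(x_0) = 0.824361, coefficient = 1
x_1 = 0.7000, f(x_1) = 1.409627, coefficient = 2
x_2 = 0.9000, f(x_2) = 2.213643, coefficient = 2
x_3 = 1.1000, f(x_3) = 3.304583, coefficient = 2
x_4 = 1.3000, f(x_4) = 4.770086, coefficient = 2
x_5 = 1.5000, f(x_5) = 6.722534, coefficient = 2
x_6 = 1.7000, f(x_6) = 9.305711, coefficient = 2
x_7 = 1.9000, f(x_7) = 12.703199, coefficient = 2
x_8 = 2.1000, f(x_8) = 17.148957, coefficient = 2
x_9 = 2.3000, f(x_9) = 22.940620, coefficient = 2
x_10 = 2.5000, f(x_10) = 30.456235, coefficient = 1

I ≈ (0.200000/2) × 192.318512 = 19.231851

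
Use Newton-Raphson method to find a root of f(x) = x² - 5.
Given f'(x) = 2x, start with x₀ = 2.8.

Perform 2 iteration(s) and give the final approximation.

f(x) = x² - 5
f'(x) = 2x
x₀ = 2.8

Newton-Raphson formula: x_{n+1} = x_n - f(x_n)/f'(x_n)

Iteration 1:
  f(2.800000) = 2.840000
  f'(2.800000) = 5.600000
  x_1 = 2.800000 - 2.840000/5.600000 = 2.292857
Iteration 2:
  f(2.292857) = 0.257194
  f'(2.292857) = 4.585714
  x_2 = 2.292857 - 0.257194/4.585714 = 2.236771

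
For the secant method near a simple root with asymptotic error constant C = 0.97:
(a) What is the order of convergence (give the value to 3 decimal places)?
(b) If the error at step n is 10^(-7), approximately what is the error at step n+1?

(a) Secant method has superlinear convergence with order φ = (1+√5)/2 ≈ 1.618.
    This means |e_{n+1}| ≈ C|e_n|^1.618.

(b) With |e_n| = 10^(-7) and C = 0.97:
    |e_{n+1}| ≈ 0.97 × (10^(-7))^1.618 = 0.97 × 10^(-11.33)

(a) ≈ 1.618 (golden ratio); (b) |e_{n+1}| ≈ 4.577e-12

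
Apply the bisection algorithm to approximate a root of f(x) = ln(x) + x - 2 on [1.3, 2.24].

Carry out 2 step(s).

f(x) = ln(x) + x - 2
Initial interval: [1.3, 2.24]

Iteration 1:
  c_1 = (1.300000 + 2.240000)/2 = 1.770000
  f(c_1) = f(1.770000) = 0.340980
  f(a) × f(c) < 0, new interval: [1.300000, 1.770000]
Iteration 2:
  c_2 = (1.300000 + 1.770000)/2 = 1.535000
  f(c_2) = f(1.535000) = -0.036470
  f(a) × f(c) ≥ 0, new interval: [1.535000, 1.770000]

After 2 iteration(s), the approximation is c_2 = 1.535000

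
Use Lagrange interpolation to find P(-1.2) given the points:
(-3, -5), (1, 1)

Lagrange interpolation formula:
P(x) = Σ yᵢ × Lᵢ(x)
where Lᵢ(x) = Π_{j≠i} (x - xⱼ)/(xᵢ - xⱼ)

L_0(-1.2) = (-1.2 - 1)/(-3 - 1) = 0.550000
L_1(-1.2) = (-1.2 - (-3))/(1 - (-3)) = 0.450000

P(-1.2) = (-5)×L_0(-1.2) + 1×L_1(-1.2)
P(-1.2) = -2.300000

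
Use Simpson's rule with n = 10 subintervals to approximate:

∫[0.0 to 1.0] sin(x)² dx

f(x) = sin(x)²
a = 0.0, b = 1.0, n = 10
h = (b - a)/n = 0.100000

Simpson's rule: (h/3)[f(x₀) + 4f(x₁) + 2f(x₂) + ... + f(xₙ)]

x_0 = 0.0000, f(x_0) = 0.000000, coefficient = 1
x_1 = 0.1000, f(x_1) = 0.009967, coefficient = 4
x_2 = 0.2000, f(x_2) = 0.039470, coefficient = 2
x_3 = 0.3000, f(x_3) = 0.087332, coefficient = 4
x_4 = 0.4000, f(x_4) = 0.151647, coefficient = 2
x_5 = 0.5000, f(x_5) = 0.229849, coefficient = 4
x_6 = 0.6000, f(x_6) = 0.318821, coefficient = 2
x_7 = 0.7000, f(x_7) = 0.415016, coefficient = 4
x_8 = 0.8000, f(x_8) = 0.514600, coefficient = 2
x_9 = 0.9000, f(x_9) = 0.613601, coefficient = 4
x_10 = 1.0000, f(x_10) = 0.708073, coefficient = 1

I ≈ (0.100000/3) × 8.180208 = 0.272674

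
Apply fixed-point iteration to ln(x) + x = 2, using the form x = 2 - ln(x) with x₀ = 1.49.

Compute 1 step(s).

Equation: ln(x) + x = 2
Fixed-point form: x = 2 - ln(x)
x₀ = 1.49

x_1 = g(1.490000) = 1.601224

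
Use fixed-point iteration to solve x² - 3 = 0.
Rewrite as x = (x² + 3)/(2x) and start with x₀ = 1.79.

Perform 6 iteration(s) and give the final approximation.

Equation: x² - 3 = 0
Fixed-point form: x = (x² + 3)/(2x)
x₀ = 1.79

x_1 = g(1.790000) = 1.732989
x_2 = g(1.732989) = 1.732051
x_3 = g(1.732051) = 1.732051
x_4 = g(1.732051) = 1.732051
x_5 = g(1.732051) = 1.732051
x_6 = g(1.732051) = 1.732051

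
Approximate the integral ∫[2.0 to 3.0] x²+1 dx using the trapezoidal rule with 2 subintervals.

f(x) = x²+1
a = 2.0, b = 3.0, n = 2
h = (b - a)/n = 0.500000

Trapezoidal rule: (h/2)[f(x₀) + 2f(x₁) + 2f(x₂) + ... + f(xₙ)]

x_0 = 2.0000, f(x_0) = 5.000000, coefficient = 1
x_1 = 2.5000, f(x_1) = 7.250000, coefficient = 2
x_2 = 3.0000, f(x_2) = 10.000000, coefficient = 1

I ≈ (0.500000/2) × 29.500000 = 7.375000
Exact value: 7.333333
Error: 0.041667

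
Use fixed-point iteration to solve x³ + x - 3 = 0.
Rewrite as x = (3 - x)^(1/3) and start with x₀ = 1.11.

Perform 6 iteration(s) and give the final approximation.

Equation: x³ + x - 3 = 0
Fixed-point form: x = (3 - x)^(1/3)
x₀ = 1.11

x_1 = g(1.110000) = 1.236386
x_2 = g(1.236386) = 1.208188
x_3 = g(1.208188) = 1.214593
x_4 = g(1.214593) = 1.213144
x_5 = g(1.213144) = 1.213472
x_6 = g(1.213472) = 1.213398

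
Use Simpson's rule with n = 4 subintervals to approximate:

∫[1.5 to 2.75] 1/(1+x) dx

f(x) = 1/(1+x)
a = 1.5, b = 2.75, n = 4
h = (b - a)/n = 0.312500

Simpson's rule: (h/3)[f(x₀) + 4f(x₁) + 2f(x₂) + ... + f(xₙ)]

x_0 = 1.5000, f(x_0) = 0.400000, coefficient = 1
x_1 = 1.8125, f(x_1) = 0.355556, coefficient = 4
x_2 = 2.1250, f(x_2) = 0.320000, coefficient = 2
x_3 = 2.4375, f(x_3) = 0.290909, coefficient = 4
x_4 = 2.7500, f(x_4) = 0.266667, coefficient = 1

I ≈ (0.312500/3) × 3.892525 = 0.405471
Exact value: 0.405465
Error: 0.000006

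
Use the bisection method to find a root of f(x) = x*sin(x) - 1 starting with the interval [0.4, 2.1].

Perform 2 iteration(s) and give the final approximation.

f(x) = x*sin(x) - 1
Initial interval: [0.4, 2.1]

Iteration 1:
  c_1 = (0.400000 + 2.100000)/2 = 1.250000
  f(c_1) = f(1.250000) = 0.186231
  f(a) × f(c) < 0, new interval: [0.400000, 1.250000]
Iteration 2:
  c_2 = (0.400000 + 1.250000)/2 = 0.825000
  f(c_2) = f(0.825000) = -0.393998
  f(a) × f(c) ≥ 0, new interval: [0.825000, 1.250000]

After 2 iteration(s), the approximation is c_2 = 0.825000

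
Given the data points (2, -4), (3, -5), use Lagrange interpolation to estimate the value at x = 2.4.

Lagrange interpolation formula:
P(x) = Σ yᵢ × Lᵢ(x)
where Lᵢ(x) = Π_{j≠i} (x - xⱼ)/(xᵢ - xⱼ)

L_0(2.4) = (2.4 - 3)/(2 - 3) = 0.600000
L_1(2.4) = (2.4 - 2)/(3 - 2) = 0.400000

P(2.4) = (-4)×L_0(2.4) + (-5)×L_1(2.4)
P(2.4) = -4.400000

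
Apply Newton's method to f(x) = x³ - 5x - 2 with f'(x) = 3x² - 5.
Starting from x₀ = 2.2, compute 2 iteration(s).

f(x) = x³ - 5x - 2
f'(x) = 3x² - 5
x₀ = 2.2

Newton-Raphson formula: x_{n+1} = x_n - f(x_n)/f'(x_n)

Iteration 1:
  f(2.200000) = -2.352000
  f'(2.200000) = 9.520000
  x_1 = 2.200000 - (-2.352000)/9.520000 = 2.447059
Iteration 2:
  f(2.447059) = 0.417931
  f'(2.447059) = 12.964291
  x_2 = 2.447059 - 0.417931/12.964291 = 2.414822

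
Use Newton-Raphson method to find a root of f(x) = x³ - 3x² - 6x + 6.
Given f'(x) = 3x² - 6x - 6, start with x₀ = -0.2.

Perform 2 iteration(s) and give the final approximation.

f(x) = x³ - 3x² - 6x + 6
f'(x) = 3x² - 6x - 6
x₀ = -0.2

Newton-Raphson formula: x_{n+1} = x_n - f(x_n)/f'(x_n)

Iteration 1:
  f(-0.200000) = 7.072000
  f'(-0.200000) = -4.680000
  x_1 = -0.200000 - 7.072000/(-4.680000) = 1.311111
Iteration 2:
  f(1.311111) = -4.769888
  f'(1.311111) = -8.709630
  x_2 = 1.311111 - (-4.769888)/(-8.709630) = 0.763454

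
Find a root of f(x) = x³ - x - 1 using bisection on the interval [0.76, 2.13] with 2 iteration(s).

f(x) = x³ - x - 1
Initial interval: [0.76, 2.13]

Iteration 1:
  c_1 = (0.760000 + 2.130000)/2 = 1.445000
  f(c_1) = f(1.445000) = 0.572196
  f(a) × f(c) < 0, new interval: [0.760000, 1.445000]
Iteration 2:
  c_2 = (0.760000 + 1.445000)/2 = 1.102500
  f(c_2) = f(1.102500) = -0.762404
  f(a) × f(c) ≥ 0, new interval: [1.102500, 1.445000]

After 2 iteration(s), the approximation is c_2 = 1.102500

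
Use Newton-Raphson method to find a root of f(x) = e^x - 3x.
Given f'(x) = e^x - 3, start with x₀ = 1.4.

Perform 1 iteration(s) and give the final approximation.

f(x) = e^x - 3x
f'(x) = e^x - 3
x₀ = 1.4

Newton-Raphson formula: x_{n+1} = x_n - f(x_n)/f'(x_n)

Iteration 1:
  f(1.400000) = -0.144800
  f'(1.400000) = 1.055200
  x_1 = 1.400000 - (-0.144800)/1.055200 = 1.537225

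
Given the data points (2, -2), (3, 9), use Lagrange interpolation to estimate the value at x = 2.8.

Lagrange interpolation formula:
P(x) = Σ yᵢ × Lᵢ(x)
where Lᵢ(x) = Π_{j≠i} (x - xⱼ)/(xᵢ - xⱼ)

L_0(2.8) = (2.8 - 3)/(2 - 3) = 0.200000
L_1(2.8) = (2.8 - 2)/(3 - 2) = 0.800000

P(2.8) = (-2)×L_0(2.8) + 9×L_1(2.8)
P(2.8) = 6.800000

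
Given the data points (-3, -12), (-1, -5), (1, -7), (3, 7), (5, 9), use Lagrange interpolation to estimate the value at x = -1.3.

Lagrange interpolation formula:
P(x) = Σ yᵢ × Lᵢ(x)
where Lᵢ(x) = Π_{j≠i} (x - xⱼ)/(xᵢ - xⱼ)

L_0(-1.3) = (-1.3 - (-1))/(-3 - (-1)) × (-1.3 - 1)/(-3 - 1) × (-1.3 - 3)/(-3 - 3) × (-1.3 - 5)/(-3 - 5) = 0.048677
L_1(-1.3) = (-1.3 - (-3))/(-1 - (-3)) × (-1.3 - 1)/(-1 - 1) × (-1.3 - 3)/(-1 - 3) × (-1.3 - 5)/(-1 - 5) = 1.103353
L_2(-1.3) = (-1.3 - (-3))/(1 - (-3)) × (-1.3 - (-1))/(1 - (-1)) × (-1.3 - 3)/(1 - 3) × (-1.3 - 5)/(1 - 5) = -0.215873
L_3(-1.3) = (-1.3 - (-3))/(3 - (-3)) × (-1.3 - (-1))/(3 - (-1)) × (-1.3 - 1)/(3 - 1) × (-1.3 - 5)/(3 - 5) = 0.076978
L_4(-1.3) = (-1.3 - (-3))/(5 - (-3)) × (-1.3 - (-1))/(5 - (-1)) × (-1.3 - 1)/(5 - 1) × (-1.3 - 3)/(5 - 3) = -0.013135

P(-1.3) = (-12)×L_0(-1.3) + (-5)×L_1(-1.3) + (-7)×L_2(-1.3) + 7×L_3(-1.3) + 9×L_4(-1.3)
P(-1.3) = -4.169149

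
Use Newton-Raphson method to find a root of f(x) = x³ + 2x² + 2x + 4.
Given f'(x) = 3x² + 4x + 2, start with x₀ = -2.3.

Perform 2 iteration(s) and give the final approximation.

f(x) = x³ + 2x² + 2x + 4
f'(x) = 3x² + 4x + 2
x₀ = -2.3

Newton-Raphson formula: x_{n+1} = x_n - f(x_n)/f'(x_n)

Iteration 1:
  f(-2.300000) = -2.187000
  f'(-2.300000) = 8.670000
  x_1 = -2.300000 - (-2.187000)/8.670000 = -2.047751
Iteration 2:
  f(-2.047751) = -0.295735
  f'(-2.047751) = 6.388847
  x_2 = -2.047751 - (-0.295735)/6.388847 = -2.001462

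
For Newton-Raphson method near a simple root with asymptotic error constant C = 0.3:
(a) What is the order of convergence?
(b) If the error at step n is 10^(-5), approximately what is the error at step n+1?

(a) Newton-Raphson has quadratic (order 2) convergence near simple roots.
    This means |e_{n+1}| ≈ C|e_n|².

(b) With |e_n| = 10^(-5) and C = 0.3:
    |e_{n+1}| ≈ 0.3 × (10^(-5))² = 0.3 × 10^(-10)

(a) 2 (quadratic); (b) |e_{n+1}| ≈ 3.000e-11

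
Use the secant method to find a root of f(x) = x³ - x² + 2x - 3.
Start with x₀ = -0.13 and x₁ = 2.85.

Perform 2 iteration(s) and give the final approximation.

f(x) = x³ - x² + 2x - 3
x₀ = -0.13, x₁ = 2.85

Secant formula: x_{n+1} = x_n - f(x_n)(x_n - x_{n-1})/(f(x_n) - f(x_{n-1}))

Iteration 1:
  f(-0.130000) = -3.279097
  f(2.850000) = 17.726625
  x_2 = 2.850000 - 17.726625×(2.850000 - (-0.130000))/(17.726625 - (-3.279097))
       = 0.335193
Iteration 2:
  f(2.850000) = 17.726625
  f(0.335193) = -2.404308
  x_3 = 0.335193 - (-2.404308)×(0.335193 - 2.850000)/(-2.404308 - 17.726625)
       = 0.635545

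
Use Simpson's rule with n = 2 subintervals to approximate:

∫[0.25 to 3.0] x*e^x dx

f(x) = x*e^x
a = 0.25, b = 3.0, n = 2
h = (b - a)/n = 1.375000

Simpson's rule: (h/3)[f(x₀) + 4f(x₁) + 2f(x₂) + ... + f(xₙ)]

x_0 = 0.2500, f(x_0) = 0.321006, coefficient = 1
x_1 = 1.6250, f(x_1) = 8.252431, coefficient = 4
x_2 = 3.0000, f(x_2) = 60.256611, coefficient = 1

I ≈ (1.375000/3) × 93.587341 = 42.894198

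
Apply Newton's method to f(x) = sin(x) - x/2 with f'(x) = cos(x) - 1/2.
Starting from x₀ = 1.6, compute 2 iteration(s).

f(x) = sin(x) - x/2
f'(x) = cos(x) - 1/2
x₀ = 1.6

Newton-Raphson formula: x_{n+1} = x_n - f(x_n)/f'(x_n)

Iteration 1:
  f(1.600000) = 0.199574
  f'(1.600000) = -0.529200
  x_1 = 1.600000 - 0.199574/(-0.529200) = 1.977124
Iteration 2:
  f(1.977124) = -0.069983
  f'(1.977124) = -0.895238
  x_2 = 1.977124 - (-0.069983)/(-0.895238) = 1.898951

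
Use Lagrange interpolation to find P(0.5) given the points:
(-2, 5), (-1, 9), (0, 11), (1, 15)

Lagrange interpolation formula:
P(x) = Σ yᵢ × Lᵢ(x)
where Lᵢ(x) = Π_{j≠i} (x - xⱼ)/(xᵢ - xⱼ)

L_0(0.5) = (0.5 - (-1))/(-2 - (-1)) × (0.5 - 0)/(-2 - 0) × (0.5 - 1)/(-2 - 1) = 0.062500
L_1(0.5) = (0.5 - (-2))/(-1 - (-2)) × (0.5 - 0)/(-1 - 0) × (0.5 - 1)/(-1 - 1) = -0.312500
L_2(0.5) = (0.5 - (-2))/(0 - (-2)) × (0.5 - (-1))/(0 - (-1)) × (0.5 - 1)/(0 - 1) = 0.937500
L_3(0.5) = (0.5 - (-2))/(1 - (-2)) × (0.5 - (-1))/(1 - (-1)) × (0.5 - 0)/(1 - 0) = 0.312500

P(0.5) = 5×L_0(0.5) + 9×L_1(0.5) + 11×L_2(0.5) + 15×L_3(0.5)
P(0.5) = 12.500000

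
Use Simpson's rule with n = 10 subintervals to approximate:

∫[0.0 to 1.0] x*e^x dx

f(x) = x*e^x
a = 0.0, b = 1.0, n = 10
h = (b - a)/n = 0.100000

Simpson's rule: (h/3)[f(x₀) + 4f(x₁) + 2f(x₂) + ... + f(xₙ)]

x_0 = 0.0000, f(x_0) = 0.000000, coefficient = 1
x_1 = 0.1000, f(x_1) = 0.110517, coefficient = 4
x_2 = 0.2000, f(x_2) = 0.244281, coefficient = 2
x_3 = 0.3000, f(x_3) = 0.404958, coefficient = 4
x_4 = 0.4000, f(x_4) = 0.596730, coefficient = 2
x_5 = 0.5000, f(x_5) = 0.824361, coefficient = 4
x_6 = 0.6000, f(x_6) = 1.093271, coefficient = 2
x_7 = 0.7000, f(x_7) = 1.409627, coefficient = 4
x_8 = 0.8000, f(x_8) = 1.780433, coefficient = 2
x_9 = 0.9000, f(x_9) = 2.213643, coefficient = 4
x_10 = 1.0000, f(x_10) = 2.718282, coefficient = 1

I ≈ (0.100000/3) × 30.000131 = 1.000004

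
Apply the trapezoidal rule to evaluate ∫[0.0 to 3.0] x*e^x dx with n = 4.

f(x) = x*e^x
a = 0.0, b = 3.0, n = 4
h = (b - a)/n = 0.750000

Trapezoidal rule: (h/2)[f(x₀) + 2f(x₁) + 2f(x₂) + ... + f(xₙ)]

x_0 = 0.0000, f(x_0) = 0.000000, coefficient = 1
x_1 = 0.7500, f(x_1) = 1.587750, coefficient = 2
x_2 = 1.5000, f(x_2) = 6.722534, coefficient = 2
x_3 = 2.2500, f(x_3) = 21.347406, coefficient = 2
x_4 = 3.0000, f(x_4) = 60.256611, coefficient = 1

I ≈ (0.750000/2) × 119.571989 = 44.839496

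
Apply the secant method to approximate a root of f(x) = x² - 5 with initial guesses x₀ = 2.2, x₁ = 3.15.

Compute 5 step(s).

f(x) = x² - 5
x₀ = 2.2, x₁ = 3.15

Secant formula: x_{n+1} = x_n - f(x_n)(x_n - x_{n-1})/(f(x_n) - f(x_{n-1}))

Iteration 1:
  f(2.200000) = -0.160000
  f(3.150000) = 4.922500
  x_2 = 3.150000 - 4.922500×(3.150000 - 2.200000)/(4.922500 - (-0.160000))
       = 2.229907
Iteration 2:
  f(3.150000) = 4.922500
  f(2.229907) = -0.027517
  x_3 = 2.229907 - (-0.027517)×(2.229907 - 3.150000)/(-0.027517 - 4.922500)
       = 2.235021
Iteration 3:
  f(2.229907) = -0.027517
  f(2.235021) = -0.004680
  x_4 = 2.235021 - (-0.004680)×(2.235021 - 2.229907)/(-0.004680 - (-0.027517))
       = 2.236069
Iteration 4:
  f(2.235021) = -0.004680
  f(2.236069) = 0.000006
  x_5 = 2.236069 - 0.000006×(2.236069 - 2.235021)/(0.000006 - (-0.004680))
       = 2.236068
Iteration 5:
  f(2.236069) = 0.000006
  f(2.236068) = 0.000000
  x_6 = 2.236068 - 0.000000×(2.236068 - 2.236069)/(0.000000 - 0.000006)
       = 2.236068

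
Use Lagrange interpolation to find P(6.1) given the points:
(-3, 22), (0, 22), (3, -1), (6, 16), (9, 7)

Lagrange interpolation formula:
P(x) = Σ yᵢ × Lᵢ(x)
where Lᵢ(x) = Π_{j≠i} (x - xⱼ)/(xᵢ - xⱼ)

L_0(6.1) = (6.1 - 0)/(-3 - 0) × (6.1 - 3)/(-3 - 3) × (6.1 - 6)/(-3 - 6) × (6.1 - 9)/(-3 - 9) = -0.002821
L_1(6.1) = (6.1 - (-3))/(0 - (-3)) × (6.1 - 3)/(0 - 3) × (6.1 - 6)/(0 - 6) × (6.1 - 9)/(0 - 9) = 0.016833
L_2(6.1) = (6.1 - (-3))/(3 - (-3)) × (6.1 - 0)/(3 - 0) × (6.1 - 6)/(3 - 6) × (6.1 - 9)/(3 - 9) = -0.049685
L_3(6.1) = (6.1 - (-3))/(6 - (-3)) × (6.1 - 0)/(6 - 0) × (6.1 - 3)/(6 - 3) × (6.1 - 9)/(6 - 9) = 1.026821
L_4(6.1) = (6.1 - (-3))/(9 - (-3)) × (6.1 - 0)/(9 - 0) × (6.1 - 3)/(9 - 3) × (6.1 - 6)/(9 - 6) = 0.008852

P(6.1) = 22×L_0(6.1) + 22×L_1(6.1) + (-1)×L_2(6.1) + 16×L_3(6.1) + 7×L_4(6.1)
P(6.1) = 16.849049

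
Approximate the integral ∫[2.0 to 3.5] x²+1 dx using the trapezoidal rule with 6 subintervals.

f(x) = x²+1
a = 2.0, b = 3.5, n = 6
h = (b - a)/n = 0.250000

Trapezoidal rule: (h/2)[f(x₀) + 2f(x₁) + 2f(x₂) + ... + f(xₙ)]

x_0 = 2.0000, f(x_0) = 5.000000, coefficient = 1
x_1 = 2.2500, f(x_1) = 6.062500, coefficient = 2
x_2 = 2.5000, f(x_2) = 7.250000, coefficient = 2
x_3 = 2.7500, f(x_3) = 8.562500, coefficient = 2
x_4 = 3.0000, f(x_4) = 10.000000, coefficient = 2
x_5 = 3.2500, f(x_5) = 11.562500, coefficient = 2
x_6 = 3.5000, f(x_6) = 13.250000, coefficient = 1

I ≈ (0.250000/2) × 105.125000 = 13.140625
Exact value: 13.125000
Error: 0.015625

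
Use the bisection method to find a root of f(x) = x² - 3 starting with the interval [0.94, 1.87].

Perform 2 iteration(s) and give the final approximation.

f(x) = x² - 3
Initial interval: [0.94, 1.87]

Iteration 1:
  c_1 = (0.940000 + 1.870000)/2 = 1.405000
  f(c_1) = f(1.405000) = -1.025975
  f(a) × f(c) ≥ 0, new interval: [1.405000, 1.870000]
Iteration 2:
  c_2 = (1.405000 + 1.870000)/2 = 1.637500
  f(c_2) = f(1.637500) = -0.318594
  f(a) × f(c) ≥ 0, new interval: [1.637500, 1.870000]

After 2 iteration(s), the approximation is c_2 = 1.637500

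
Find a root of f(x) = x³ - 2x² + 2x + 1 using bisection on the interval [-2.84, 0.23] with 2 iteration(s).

f(x) = x³ - 2x² + 2x + 1
Initial interval: [-2.84, 0.23]

Iteration 1:
  c_1 = (-2.840000 + 0.230000)/2 = -1.305000
  f(c_1) = f(-1.305000) = -7.238498
  f(a) × f(c) ≥ 0, new interval: [-1.305000, 0.230000]
Iteration 2:
  c_2 = (-1.305000 + 0.230000)/2 = -0.537500
  f(c_2) = f(-0.537500) = -0.808100
  f(a) × f(c) ≥ 0, new interval: [-0.537500, 0.230000]

After 2 iteration(s), the approximation is c_2 = -0.537500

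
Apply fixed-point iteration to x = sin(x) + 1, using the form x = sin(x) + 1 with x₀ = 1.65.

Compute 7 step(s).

Equation: x = sin(x) + 1
Fixed-point form: x = sin(x) + 1
x₀ = 1.65

x_1 = g(1.650000) = 1.996865
x_2 = g(1.996865) = 1.910598
x_3 = g(1.910598) = 1.942821
x_4 = g(1.942821) = 1.931593
x_5 = g(1.931593) = 1.935616
x_6 = g(1.935616) = 1.934188
x_7 = g(1.934188) = 1.934697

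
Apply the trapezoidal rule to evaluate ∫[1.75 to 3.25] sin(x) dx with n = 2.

f(x) = sin(x)
a = 1.75, b = 3.25, n = 2
h = (b - a)/n = 0.750000

Trapezoidal rule: (h/2)[f(x₀) + 2f(x₁) + 2f(x₂) + ... + f(xₙ)]

x_0 = 1.7500, f(x_0) = 0.983986, coefficient = 1
x_1 = 2.5000, f(x_1) = 0.598472, coefficient = 2
x_2 = 3.2500, f(x_2) = -0.108195, coefficient = 1

I ≈ (0.750000/2) × 2.072735 = 0.777276
Exact value: 0.815884
Error: 0.038608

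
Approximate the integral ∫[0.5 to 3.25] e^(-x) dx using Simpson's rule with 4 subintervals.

f(x) = e^(-x)
a = 0.5, b = 3.25, n = 4
h = (b - a)/n = 0.687500

Simpson's rule: (h/3)[f(x₀) + 4f(x₁) + 2f(x₂) + ... + f(xₙ)]

x_0 = 0.5000, f(x_0) = 0.606531, coefficient = 1
x_1 = 1.1875, f(x_1) = 0.304983, coefficient = 4
x_2 = 1.8750, f(x_2) = 0.153355, coefficient = 2
x_3 = 2.5625, f(x_3) = 0.077112, coefficient = 4
x_4 = 3.2500, f(x_4) = 0.038774, coefficient = 1

I ≈ (0.687500/3) × 2.480393 = 0.568423
Exact value: 0.567756
Error: 0.000667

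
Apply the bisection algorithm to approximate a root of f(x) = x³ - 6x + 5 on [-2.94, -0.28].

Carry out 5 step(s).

f(x) = x³ - 6x + 5
Initial interval: [-2.94, -0.28]

Iteration 1:
  c_1 = (-2.940000 + (-0.280000))/2 = -1.610000
  f(c_1) = f(-1.610000) = 10.486719
  f(a) × f(c) < 0, new interval: [-2.940000, -1.610000]
Iteration 2:
  c_2 = (-2.940000 + (-1.610000))/2 = -2.275000
  f(c_2) = f(-2.275000) = 6.875453
  f(a) × f(c) < 0, new interval: [-2.940000, -2.275000]
Iteration 3:
  c_3 = (-2.940000 + (-2.275000))/2 = -2.607500
  f(c_3) = f(-2.607500) = 2.916461
  f(a) × f(c) < 0, new interval: [-2.940000, -2.607500]
Iteration 4:
  c_4 = (-2.940000 + (-2.607500))/2 = -2.773750
  f(c_4) = f(-2.773750) = 0.302130
  f(a) × f(c) < 0, new interval: [-2.940000, -2.773750]
Iteration 5:
  c_5 = (-2.940000 + (-2.773750))/2 = -2.856875
  f(c_5) = f(-2.856875) = -1.175806
  f(a) × f(c) ≥ 0, new interval: [-2.856875, -2.773750]

After 5 iteration(s), the approximation is c_5 = -2.856875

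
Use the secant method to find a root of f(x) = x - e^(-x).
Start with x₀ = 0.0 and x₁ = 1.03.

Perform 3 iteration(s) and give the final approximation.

f(x) = x - e^(-x)
x₀ = 0.0, x₁ = 1.03

Secant formula: x_{n+1} = x_n - f(x_n)(x_n - x_{n-1})/(f(x_n) - f(x_{n-1}))

Iteration 1:
  f(0.000000) = -1.000000
  f(1.030000) = 0.672993
  x_2 = 1.030000 - 0.672993×(1.030000 - 0.000000)/(0.672993 - (-1.000000))
       = 0.615663
Iteration 2:
  f(1.030000) = 0.672993
  f(0.615663) = 0.075381
  x_3 = 0.615663 - 0.075381×(0.615663 - 1.030000)/(0.075381 - 0.672993)
       = 0.563400
Iteration 3:
  f(0.615663) = 0.075381
  f(0.563400) = -0.005870
  x_4 = 0.563400 - (-0.005870)×(0.563400 - 0.615663)/(-0.005870 - 0.075381)
       = 0.567176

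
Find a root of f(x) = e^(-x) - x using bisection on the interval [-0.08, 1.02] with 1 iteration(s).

f(x) = e^(-x) - x
Initial interval: [-0.08, 1.02]

Iteration 1:
  c_1 = (-0.080000 + 1.020000)/2 = 0.470000
  f(c_1) = f(0.470000) = 0.155002
  f(a) × f(c) ≥ 0, new interval: [0.470000, 1.020000]

After 1 iteration(s), the approximation is c_1 = 0.470000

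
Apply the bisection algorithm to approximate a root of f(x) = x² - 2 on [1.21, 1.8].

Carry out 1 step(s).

f(x) = x² - 2
Initial interval: [1.21, 1.8]

Iteration 1:
  c_1 = (1.210000 + 1.800000)/2 = 1.505000
  f(c_1) = f(1.505000) = 0.265025
  f(a) × f(c) < 0, new interval: [1.210000, 1.505000]

After 1 iteration(s), the approximation is c_1 = 1.505000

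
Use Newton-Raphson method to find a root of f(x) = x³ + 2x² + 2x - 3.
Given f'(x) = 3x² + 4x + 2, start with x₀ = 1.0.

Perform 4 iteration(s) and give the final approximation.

f(x) = x³ + 2x² + 2x - 3
f'(x) = 3x² + 4x + 2
x₀ = 1.0

Newton-Raphson formula: x_{n+1} = x_n - f(x_n)/f'(x_n)

Iteration 1:
  f(1.000000) = 2.000000
  f'(1.000000) = 9.000000
  x_1 = 1.000000 - 2.000000/9.000000 = 0.777778
Iteration 2:
  f(0.777778) = 0.235940
  f'(0.777778) = 6.925926
  x_2 = 0.777778 - 0.235940/6.925926 = 0.743712
Iteration 3:
  f(0.743712) = 0.004989
  f'(0.743712) = 6.634167
  x_3 = 0.743712 - 0.004989/6.634167 = 0.742960
Iteration 4:
  f(0.742960) = 0.000002
  f'(0.742960) = 6.627805
  x_4 = 0.742960 - 0.000002/6.627805 = 0.742959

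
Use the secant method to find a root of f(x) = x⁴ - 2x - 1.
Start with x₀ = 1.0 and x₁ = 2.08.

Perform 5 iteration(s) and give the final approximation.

f(x) = x⁴ - 2x - 1
x₀ = 1.0, x₁ = 2.08

Secant formula: x_{n+1} = x_n - f(x_n)(x_n - x_{n-1})/(f(x_n) - f(x_{n-1}))

Iteration 1:
  f(1.000000) = -2.000000
  f(2.080000) = 13.557737
  x_2 = 2.080000 - 13.557737×(2.080000 - 1.000000)/(13.557737 - (-2.000000))
       = 1.138838
Iteration 2:
  f(2.080000) = 13.557737
  f(1.138838) = -1.595593
  x_3 = 1.138838 - (-1.595593)×(1.138838 - 2.080000)/(-1.595593 - 13.557737)
       = 1.237939
Iteration 3:
  f(1.138838) = -1.595593
  f(1.237939) = -1.127344
  x_4 = 1.237939 - (-1.127344)×(1.237939 - 1.138838)/(-1.127344 - (-1.595593))
       = 1.476532
Iteration 4:
  f(1.237939) = -1.127344
  f(1.476532) = 0.799981
  x_5 = 1.476532 - 0.799981×(1.476532 - 1.237939)/(0.799981 - (-1.127344))
       = 1.377499
Iteration 5:
  f(1.476532) = 0.799981
  f(1.377499) = -0.154481
  x_6 = 1.377499 - (-0.154481)×(1.377499 - 1.476532)/(-0.154481 - 0.799981)
       = 1.393527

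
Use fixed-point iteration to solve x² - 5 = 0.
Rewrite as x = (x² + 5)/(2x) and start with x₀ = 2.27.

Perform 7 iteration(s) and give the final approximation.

Equation: x² - 5 = 0
Fixed-point form: x = (x² + 5)/(2x)
x₀ = 2.27

x_1 = g(2.270000) = 2.236322
x_2 = g(2.236322) = 2.236068
x_3 = g(2.236068) = 2.236068
x_4 = g(2.236068) = 2.236068
x_5 = g(2.236068) = 2.236068
x_6 = g(2.236068) = 2.236068
x_7 = g(2.236068) = 2.236068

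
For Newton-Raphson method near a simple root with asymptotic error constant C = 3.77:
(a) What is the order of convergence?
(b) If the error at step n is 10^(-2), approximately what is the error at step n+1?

(a) Newton-Raphson has quadratic (order 2) convergence near simple roots.
    This means |e_{n+1}| ≈ C|e_n|².

(b) With |e_n| = 10^(-2) and C = 3.77:
    |e_{n+1}| ≈ 3.77 × (10^(-2))² = 3.77 × 10^(-4)

(a) 2 (quadratic); (b) |e_{n+1}| ≈ 3.770e-04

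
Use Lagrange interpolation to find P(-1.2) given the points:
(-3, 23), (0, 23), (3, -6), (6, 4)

Lagrange interpolation formula:
P(x) = Σ yᵢ × Lᵢ(x)
where Lᵢ(x) = Π_{j≠i} (x - xⱼ)/(xᵢ - xⱼ)

L_0(-1.2) = (-1.2 - 0)/(-3 - 0) × (-1.2 - 3)/(-3 - 3) × (-1.2 - 6)/(-3 - 6) = 0.224000
L_1(-1.2) = (-1.2 - (-3))/(0 - (-3)) × (-1.2 - 3)/(0 - 3) × (-1.2 - 6)/(0 - 6) = 1.008000
L_2(-1.2) = (-1.2 - (-3))/(3 - (-3)) × (-1.2 - 0)/(3 - 0) × (-1.2 - 6)/(3 - 6) = -0.288000
L_3(-1.2) = (-1.2 - (-3))/(6 - (-3)) × (-1.2 - 0)/(6 - 0) × (-1.2 - 3)/(6 - 3) = 0.056000

P(-1.2) = 23×L_0(-1.2) + 23×L_1(-1.2) + (-6)×L_2(-1.2) + 4×L_3(-1.2)
P(-1.2) = 30.288000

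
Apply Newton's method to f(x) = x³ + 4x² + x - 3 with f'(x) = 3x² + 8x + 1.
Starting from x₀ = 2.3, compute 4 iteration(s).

f(x) = x³ + 4x² + x - 3
f'(x) = 3x² + 8x + 1
x₀ = 2.3

Newton-Raphson formula: x_{n+1} = x_n - f(x_n)/f'(x_n)

Iteration 1:
  f(2.300000) = 32.627000
  f'(2.300000) = 35.270000
  x_1 = 2.300000 - 32.627000/35.270000 = 1.374936
Iteration 2:
  f(1.374936) = 8.535982
  f'(1.374936) = 17.670838
  x_2 = 1.374936 - 8.535982/17.670838 = 0.891881
Iteration 3:
  f(0.891881) = 1.783141
  f'(0.891881) = 10.521410
  x_3 = 0.891881 - 1.783141/10.521410 = 0.722404
Iteration 4:
  f(0.722404) = 0.186874
  f'(0.722404) = 8.344836
  x_4 = 0.722404 - 0.186874/8.344836 = 0.700010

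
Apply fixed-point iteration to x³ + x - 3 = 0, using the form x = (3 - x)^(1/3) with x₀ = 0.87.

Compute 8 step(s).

Equation: x³ + x - 3 = 0
Fixed-point form: x = (3 - x)^(1/3)
x₀ = 0.87

x_1 = g(0.870000) = 1.286648
x_2 = g(1.286648) = 1.196600
x_3 = g(1.196600) = 1.217206
x_4 = g(1.217206) = 1.212552
x_5 = g(1.212552) = 1.213606
x_6 = g(1.213606) = 1.213368
x_7 = g(1.213368) = 1.213422
x_8 = g(1.213422) = 1.213409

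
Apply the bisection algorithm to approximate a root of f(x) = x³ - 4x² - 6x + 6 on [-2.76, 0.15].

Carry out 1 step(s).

f(x) = x³ - 4x² - 6x + 6
Initial interval: [-2.76, 0.15]

Iteration 1:
  c_1 = (-2.760000 + 0.150000)/2 = -1.305000
  f(c_1) = f(-1.305000) = 4.795452
  f(a) × f(c) < 0, new interval: [-2.760000, -1.305000]

After 1 iteration(s), the approximation is c_1 = -1.305000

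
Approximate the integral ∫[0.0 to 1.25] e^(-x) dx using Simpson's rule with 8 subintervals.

f(x) = e^(-x)
a = 0.0, b = 1.25, n = 8
h = (b - a)/n = 0.156250

Simpson's rule: (h/3)[f(x₀) + 4f(x₁) + 2f(x₂) + ... + f(xₙ)]

x_0 = 0.0000, f(x_0) = 1.000000, coefficient = 1
x_1 = 0.1562, f(x_1) = 0.855345, coefficient = 4
x_2 = 0.3125, f(x_2) = 0.731616, coefficient = 2
x_3 = 0.4688, f(x_3) = 0.625784, coefficient = 4
x_4 = 0.6250, f(x_4) = 0.535261, coefficient = 2
x_5 = 0.7812, f(x_5) = 0.457833, coefficient = 4
x_6 = 0.9375, f(x_6) = 0.391606, coefficient = 2
x_7 = 1.0938, f(x_7) = 0.334958, coefficient = 4
x_8 = 1.2500, f(x_8) = 0.286505, coefficient = 1

I ≈ (0.156250/3) × 13.699153 = 0.713498
Exact value: 0.713495
Error: 0.000002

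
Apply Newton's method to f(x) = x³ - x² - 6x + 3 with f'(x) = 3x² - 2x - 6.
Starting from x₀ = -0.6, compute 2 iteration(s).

f(x) = x³ - x² - 6x + 3
f'(x) = 3x² - 2x - 6
x₀ = -0.6

Newton-Raphson formula: x_{n+1} = x_n - f(x_n)/f'(x_n)

Iteration 1:
  f(-0.600000) = 6.024000
  f'(-0.600000) = -3.720000
  x_1 = -0.600000 - 6.024000/(-3.720000) = 1.019355
Iteration 2:
  f(1.019355) = -3.096018
  f'(1.019355) = -4.921457
  x_2 = 1.019355 - (-3.096018)/(-4.921457) = 0.390269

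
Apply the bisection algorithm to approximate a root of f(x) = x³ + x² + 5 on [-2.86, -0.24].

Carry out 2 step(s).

f(x) = x³ + x² + 5
Initial interval: [-2.86, -0.24]

Iteration 1:
  c_1 = (-2.860000 + (-0.240000))/2 = -1.550000
  f(c_1) = f(-1.550000) = 3.678625
  f(a) × f(c) < 0, new interval: [-2.860000, -1.550000]
Iteration 2:
  c_2 = (-2.860000 + (-1.550000))/2 = -2.205000
  f(c_2) = f(-2.205000) = -0.858740
  f(a) × f(c) ≥ 0, new interval: [-2.205000, -1.550000]

After 2 iteration(s), the approximation is c_2 = -2.205000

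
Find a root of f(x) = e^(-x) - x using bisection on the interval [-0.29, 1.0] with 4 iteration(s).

f(x) = e^(-x) - x
Initial interval: [-0.29, 1.0]

Iteration 1:
  c_1 = (-0.290000 + 1.000000)/2 = 0.355000
  f(c_1) = f(0.355000) = 0.346173
  f(a) × f(c) ≥ 0, new interval: [0.355000, 1.000000]
Iteration 2:
  c_2 = (0.355000 + 1.000000)/2 = 0.677500
  f(c_2) = f(0.677500) = -0.169615
  f(a) × f(c) < 0, new interval: [0.355000, 0.677500]
Iteration 3:
  c_3 = (0.355000 + 0.677500)/2 = 0.516250
  f(c_3) = f(0.516250) = 0.080504
  f(a) × f(c) ≥ 0, new interval: [0.516250, 0.677500]
Iteration 4:
  c_4 = (0.516250 + 0.677500)/2 = 0.596875
  f(c_4) = f(0.596875) = -0.046346
  f(a) × f(c) < 0, new interval: [0.516250, 0.596875]

After 4 iteration(s), the approximation is c_4 = 0.596875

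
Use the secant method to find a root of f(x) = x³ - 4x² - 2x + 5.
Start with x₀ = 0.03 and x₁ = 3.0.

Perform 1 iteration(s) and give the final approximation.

f(x) = x³ - 4x² - 2x + 5
x₀ = 0.03, x₁ = 3.0

Secant formula: x_{n+1} = x_n - f(x_n)(x_n - x_{n-1})/(f(x_n) - f(x_{n-1}))

Iteration 1:
  f(0.030000) = 4.936427
  f(3.000000) = -10.000000
  x_2 = 3.000000 - (-10.000000)×(3.000000 - 0.030000)/(-10.000000 - 4.936427)
       = 1.011573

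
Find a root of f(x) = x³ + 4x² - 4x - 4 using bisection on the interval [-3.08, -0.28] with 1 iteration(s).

f(x) = x³ + 4x² - 4x - 4
Initial interval: [-3.08, -0.28]

Iteration 1:
  c_1 = (-3.080000 + (-0.280000))/2 = -1.680000
  f(c_1) = f(-1.680000) = 9.267968
  f(a) × f(c) ≥ 0, new interval: [-1.680000, -0.280000]

After 1 iteration(s), the approximation is c_1 = -1.680000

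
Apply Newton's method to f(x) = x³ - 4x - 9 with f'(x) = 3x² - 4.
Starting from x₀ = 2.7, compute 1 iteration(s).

f(x) = x³ - 4x - 9
f'(x) = 3x² - 4
x₀ = 2.7

Newton-Raphson formula: x_{n+1} = x_n - f(x_n)/f'(x_n)

Iteration 1:
  f(2.700000) = -0.117000
  f'(2.700000) = 17.870000
  x_1 = 2.700000 - (-0.117000)/17.870000 = 2.706547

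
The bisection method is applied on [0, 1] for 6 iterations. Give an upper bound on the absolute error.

Bisection error bound: |error| ≤ (b-a)/2^n
|error| ≤ (1 - 0)/2^6 = 1/2^6
|error| ≤ 0.0156250000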